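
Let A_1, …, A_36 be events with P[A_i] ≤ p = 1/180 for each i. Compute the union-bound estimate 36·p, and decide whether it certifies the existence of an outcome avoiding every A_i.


Union bound: P[∪_{i=1}^{36} A_i] ≤ Σ_i P[A_i] ≤ 36·p = 36·(1/180) = 1/5.
Numerically: 1/5 ≈ 0.20000.
Is 1/5 < 1? YES.
Since P[∪ A_i] ≤ 1/5 < 1, the complement has P[∩ A_i^c] ≥ 1 − 1/5 = 4/5 > 0, so some outcome avoids every A_i.

36·p = 1/5 ≈ 0.20000; existence CERTIFIED by the union bound.


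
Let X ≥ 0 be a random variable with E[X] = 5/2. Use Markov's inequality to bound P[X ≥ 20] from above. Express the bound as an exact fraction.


μ = E[X] = 5/2, a = 20.
Markov: P[X ≥ 20] ≤ μ/a = (5/2)/20 = 1/8.
Numerically: ≈ 0.125.
(Since a = 20 > μ = 2.500, the bound 1/8 is < 1 and informative.)

P[X ≥ 20] ≤ 1/8 ≈ 0.125.


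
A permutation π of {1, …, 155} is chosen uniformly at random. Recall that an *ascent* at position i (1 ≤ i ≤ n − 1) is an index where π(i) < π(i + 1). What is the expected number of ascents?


Write X = Σ X_I over i = 1, …, 154, with X_I the indicator of one ascent.
There are 154 indicators.
For each fixed i, the pair (π(i), π(i+1)) is a uniformly random ordered pair of distinct values from {1, …, 155}; by symmetry P[π(i) < π(i+1)] = 1/2.
By linearity: E[X] = 154 · (1/2) = (155 − 1) · (1/2) = 77 ≈ 77.0000.

E[X] = 77 = 77.0000.


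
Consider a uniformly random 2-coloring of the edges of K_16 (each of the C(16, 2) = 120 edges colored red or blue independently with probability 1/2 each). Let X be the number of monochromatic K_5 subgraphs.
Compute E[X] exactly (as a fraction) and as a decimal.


Let X = Σ_S X_S over the C(16, 5) = 4368 subsets S of size 5, where X_S = 1 if the K_5 on S is monochromatic.
For a fixed S, the K_5 on S has C(5, 2) = 10 edges. P[all 10 edges red] = (1/2)^10, and likewise for blue, so P[monochromatic] = 2·(1/2)^10 = 2^{1 − 10} = 1/512.
By linearity of expectation: E[X] = C(16, 5) · 2^{1 − 10} = 4368 · 1/512 = 273/32.
Numerically: E[X] ≈ 8.5312.

E[X] = C(16,5)·2^(1−C(5,2)) = 273/32 ≈ 8.5312.


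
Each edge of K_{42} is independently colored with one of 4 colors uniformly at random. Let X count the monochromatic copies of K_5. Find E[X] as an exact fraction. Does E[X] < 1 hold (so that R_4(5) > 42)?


E[X] = C(42, 5) · 4^{1 − 10} = 850668 · 4^{−9} = 850668/262144.
As a reduced fraction: E[X] = 212667/65536 ≈ 3.24504.
Is E[X] < 1? NO.
Since E[X] ≥ 1, the first-moment bound is inconclusive at n = 42; it does NOT by itself certify R_4(5) > 42.

E[X] = 212667/65536 ≈ 3.24504; E[X] ≥ 1; first-moment method inconclusive here.


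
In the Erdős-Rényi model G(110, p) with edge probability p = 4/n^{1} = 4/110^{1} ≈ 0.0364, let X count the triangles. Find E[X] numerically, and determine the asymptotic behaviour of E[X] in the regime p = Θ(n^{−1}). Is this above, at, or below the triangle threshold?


Number of potential triangles: C(110, 3) = 215820.
Each occurs with probability p³ ≈ (0.0364)³ ≈ 4.80841e-05.
By linearity: E[X] = C(110, 3)·p³ ≈ 215820 · 4.80841e-05 ≈ 10.378.
Here α = 1, so p = 4/n is exactly at the triangle threshold p ~ 1/n. Asymptotically E[X] → c³/6 = 4³/6 = 32/3 ≈ 10.667, a bounded constant. In this regime the triangle count is asymptotically Poisson(c³/6).

E[X] ≈ 10.378; in regime p = Θ(1/n^{1}) E[X] stays bounded (at the triangle threshold p ~ 1/n).


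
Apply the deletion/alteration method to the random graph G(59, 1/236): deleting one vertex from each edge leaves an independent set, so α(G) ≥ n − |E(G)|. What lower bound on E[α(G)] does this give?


E[|E(G)|] = C(59, 2)·p = 1711 · (1/236) = 29/4.
E[α(G)] ≥ n − E[|E(G)|] = 59 − 29/4 = 207/4.
Numerically: ≈ 51.750.
(This is only a lower bound; the true E[α(G)] may be larger.)

E[α(G)] ≥ 207/4 ≈ 51.750.


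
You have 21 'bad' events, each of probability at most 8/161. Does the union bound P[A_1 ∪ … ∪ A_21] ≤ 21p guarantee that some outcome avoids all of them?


Union bound: P[∪_{i=1}^{21} A_i] ≤ Σ_i P[A_i] ≤ 21·p = 21·(8/161) = 24/23.
Numerically: 24/23 ≈ 1.0434783.
Is 24/23 < 1? NO.
Since the bound 24/23 is ≥ 1, the union bound is uninformative here; it does NOT by itself certify existence.

21·p = 24/23 ≈ 1.0434783; existence NOT certified by the union bound.


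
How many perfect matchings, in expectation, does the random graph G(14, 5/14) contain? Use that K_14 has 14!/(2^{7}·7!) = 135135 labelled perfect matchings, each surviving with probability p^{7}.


K_14 has 14!/(2^{7}·7!) = 135135 labelled perfect matchings.
For each such perfect matching H, let X_H = 1 if all 7 edges of H are present in G. Then P[X_H = 1] = p^{7} = (5/14)^{7} = 78125/105413504.
Summing the indicators: E[X] = Σ_H E[X_H] = 135135 · p^{7} = 135135 · 78125/105413504 = 1508203125/15059072.
Numerically: E[X] ≈ 100.15.

E[X] = 135135 · (5/14)^{7} = 1508203125/15059072 ≈ 100.15.


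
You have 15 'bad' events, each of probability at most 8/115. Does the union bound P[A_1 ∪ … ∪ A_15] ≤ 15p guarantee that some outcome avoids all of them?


Union bound: P[∪_{i=1}^{15} A_i] ≤ Σ_i P[A_i] ≤ 15·p = 15·(8/115) = 24/23.
Numerically: 24/23 ≈ 1.043478.
Is 24/23 < 1? NO.
Since the bound 24/23 is ≥ 1, the union bound is uninformative here; it does NOT by itself certify existence.

15·p = 24/23 ≈ 1.043478; existence NOT certified by the union bound.


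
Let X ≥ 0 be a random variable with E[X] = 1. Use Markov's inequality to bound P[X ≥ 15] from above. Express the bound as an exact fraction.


μ = E[X] = 1, a = 15.
Markov: P[X ≥ 15] ≤ μ/a = (1)/15 = 1/15.
Numerically: ≈ 0.0667.
(Since a = 15 > μ = 1.0000, the bound 1/15 is < 1 and informative.)

P[X ≥ 15] ≤ 1/15 ≈ 0.0667.


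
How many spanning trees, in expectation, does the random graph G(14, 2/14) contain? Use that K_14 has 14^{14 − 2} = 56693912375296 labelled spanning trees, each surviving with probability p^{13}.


K_14 has 14^{14 − 2} = 56693912375296 labelled spanning trees.
For each such spanning tree H, let X_H = 1 if all 13 edges of H are present in G. Then P[X_H = 1] = p^{13} = (1/7)^{13} = 1/96889010407.
Summing the indicators: E[X] = Σ_H E[X_H] = 56693912375296 · p^{13} = 56693912375296 · 1/96889010407 = 4096/7.
Numerically: E[X] ≈ 585.14.

E[X] = 56693912375296 · (1/7)^{13} = 4096/7 ≈ 585.14.


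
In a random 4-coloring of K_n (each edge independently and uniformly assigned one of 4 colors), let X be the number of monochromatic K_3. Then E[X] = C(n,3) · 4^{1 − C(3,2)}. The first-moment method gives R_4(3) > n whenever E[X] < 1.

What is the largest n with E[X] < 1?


We need C(n, 3) · 4^{1 − 3} < 1, i.e. C(n, 3) < 4^{3 − 1} = 16.
Check values of n near the boundary:
  n = 3: C(3, 3) = 1; 1 < 16? YES
  n = 4: C(4, 3) = 4; 4 < 16? YES
  n = 5: C(5, 3) = 10; 10 < 16? YES
  n = 6: C(6, 3) = 20; 20 < 16? NO
  n = 7: C(7, 3) = 35; 35 < 16? NO
  n = 8: C(8, 3) = 56; 56 < 16? NO
The largest n with C(n, 3) < 16 is n = 5 (where E[X] = 5/8 ≈ 0.625). Hence R_4(3) > 5, i.e. R_4(3) ≥ 6.

Largest n = 5; hence R_4(3) > 5.


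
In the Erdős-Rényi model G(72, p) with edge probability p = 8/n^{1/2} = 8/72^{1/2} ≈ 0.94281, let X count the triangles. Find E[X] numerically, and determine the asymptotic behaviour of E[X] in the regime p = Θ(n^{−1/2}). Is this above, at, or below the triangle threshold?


Number of potential triangles: C(72, 3) = 59640.
Each occurs with probability p³ ≈ (0.94281)³ ≈ 8.3805248e-01.
By linearity: E[X] = C(72, 3)·p³ ≈ 59640 · 8.3805248e-01 ≈ 49981.44999.
Since α = 1/2 < 1, p = c/n^{1/2} ≫ 1/n is above the triangle threshold p ~ 1/n. Asymptotically E[X] ~ (c³/6)·n^{3(1−α)} = (8³/6)·n^{1.5} → ∞; triangles are abundant w.h.p.

E[X] ≈ 49981.44999; in regime p = Θ(1/n^{1/2}) E[X] diverges (above the triangle threshold p ~ 1/n).


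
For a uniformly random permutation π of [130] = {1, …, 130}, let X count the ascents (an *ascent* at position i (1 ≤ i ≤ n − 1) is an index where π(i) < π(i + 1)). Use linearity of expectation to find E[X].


Write X = Σ X_I over i = 1, …, 129, with X_I the indicator of one ascent.
There are 129 indicators.
For each fixed i, the pair (π(i), π(i+1)) is a uniformly random ordered pair of distinct values from {1, …, 130}; by symmetry P[π(i) < π(i+1)] = 1/2.
By linearity: E[X] = 129 · (1/2) = (130 − 1) · (1/2) = 129/2 ≈ 64.500000.

E[X] = 129/2 = 64.500000.


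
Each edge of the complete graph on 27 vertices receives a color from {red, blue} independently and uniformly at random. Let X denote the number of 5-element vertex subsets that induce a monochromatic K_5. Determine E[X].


Let X = Σ_S X_S over the C(27, 5) = 80730 subsets S of size 5, where X_S = 1 if the K_5 on S is monochromatic.
For a fixed S, the K_5 on S has C(5, 2) = 10 edges. P[all 10 edges red] = (1/2)^10, and likewise for blue, so P[monochromatic] = 2·(1/2)^10 = 2^{1 − 10} = 1/512.
By linearity: E[X] = C(27, 5) · 2^{1 − 10} = 80730 · 1/512 = 40365/256.
Numerically: E[X] ≈ 157.67578.

E[X] = C(27,5)·2^(1−C(5,2)) = 40365/256 ≈ 157.67578.


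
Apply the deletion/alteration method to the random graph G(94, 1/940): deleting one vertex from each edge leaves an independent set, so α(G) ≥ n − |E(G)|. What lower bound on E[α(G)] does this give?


E[|E(G)|] = C(94, 2)·p = 4371 · (1/940) = 93/20.
E[α(G)] ≥ n − E[|E(G)|] = 94 − 93/20 = 1787/20.
Numerically: ≈ 89.35000.
(This is only a lower bound; the true E[α(G)] may be larger.)

E[α(G)] ≥ 1787/20 ≈ 89.35000.


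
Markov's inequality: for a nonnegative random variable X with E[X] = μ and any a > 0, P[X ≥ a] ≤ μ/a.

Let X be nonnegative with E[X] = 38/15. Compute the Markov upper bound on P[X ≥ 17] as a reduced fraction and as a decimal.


μ = E[X] = 38/15, a = 17.
Markov: P[X ≥ 17] ≤ μ/a = (38/15)/17 = 38/255.
Numerically: ≈ 0.14902.
(Since a = 17 > μ = 2.53333, the bound 38/255 is < 1 and informative.)

P[X ≥ 17] ≤ 38/255 ≈ 0.14902.


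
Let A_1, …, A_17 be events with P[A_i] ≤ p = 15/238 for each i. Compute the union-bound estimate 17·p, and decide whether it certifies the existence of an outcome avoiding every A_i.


Union bound: P[∪_{i=1}^{17} A_i] ≤ Σ_i P[A_i] ≤ 17·p = 17·(15/238) = 15/14.
Numerically: 15/14 ≈ 1.0714286.
Is 15/14 < 1? NO.
Since the bound 15/14 is ≥ 1, the union bound is uninformative here; it does NOT by itself certify existence.

17·p = 15/14 ≈ 1.0714286; existence NOT certified by the union bound.


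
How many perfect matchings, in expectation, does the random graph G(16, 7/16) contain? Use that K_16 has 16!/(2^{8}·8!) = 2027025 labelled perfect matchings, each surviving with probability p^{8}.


K_16 has 16!/(2^{8}·8!) = 2027025 labelled perfect matchings.
For each such perfect matching H, let X_H = 1 if all 8 edges of H are present in G. Then P[X_H = 1] = p^{8} = (7/16)^{8} = 5764801/4294967296.
Summing the indicators: E[X] = Σ_H E[X_H] = 2027025 · p^{8} = 2027025 · 5764801/4294967296 = 11685395747025/4294967296.
Numerically: E[X] ≈ 2720.7.

E[X] = 2027025 · (7/16)^{8} = 11685395747025/4294967296 ≈ 2720.7.


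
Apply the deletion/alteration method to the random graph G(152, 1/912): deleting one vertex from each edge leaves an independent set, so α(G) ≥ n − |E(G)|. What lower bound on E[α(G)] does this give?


E[|E(G)|] = C(152, 2)·p = 11476 · (1/912) = 151/12.
E[α(G)] ≥ n − E[|E(G)|] = 152 − 151/12 = 1673/12.
Numerically: ≈ 139.4167.
(This is only a lower bound; the true E[α(G)] may be larger.)

E[α(G)] ≥ 1673/12 ≈ 139.4167.


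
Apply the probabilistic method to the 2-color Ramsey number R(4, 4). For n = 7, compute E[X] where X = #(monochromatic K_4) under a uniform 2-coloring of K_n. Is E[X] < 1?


E[X] = C(7, 4) · 2^{1 − 6} = 35 · 2^{−5} = 35/32.
As a reduced fraction: E[X] = 35/32 ≈ 1.09375.
Is E[X] < 1? NO.
Since E[X] ≥ 1, the first-moment bound is inconclusive at n = 7; it does NOT by itself certify R(4, 4) > 7.

E[X] = 35/32 ≈ 1.09375; E[X] ≥ 1; first-moment method inconclusive here.


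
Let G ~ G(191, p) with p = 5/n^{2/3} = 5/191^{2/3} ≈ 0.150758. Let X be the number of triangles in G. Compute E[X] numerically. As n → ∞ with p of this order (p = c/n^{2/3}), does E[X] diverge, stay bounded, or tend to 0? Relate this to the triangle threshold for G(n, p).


Number of potential triangles: C(191, 3) = 1143135.
Each occurs with probability p³ ≈ (0.150758)³ ≈ 3.42644116e-03.
By linearity: E[X] = C(191, 3)·p³ ≈ 1143135 · 3.42644116e-03 ≈ 3916.884817.
Since α = 2/3 < 1, p = c/n^{2/3} ≫ 1/n is above the triangle threshold p ~ 1/n. Asymptotically E[X] ~ (c³/6)·n^{3(1−α)} = (5³/6)·n^{1} → ∞; triangles are abundant w.h.p.

E[X] ≈ 3916.884817; in regime p = Θ(1/n^{2/3}) E[X] diverges (above the triangle threshold p ~ 1/n).


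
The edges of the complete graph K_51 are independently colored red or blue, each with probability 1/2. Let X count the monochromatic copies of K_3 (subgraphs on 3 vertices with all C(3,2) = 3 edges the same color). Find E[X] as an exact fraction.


Let X = Σ_S X_S over the C(51, 3) = 20825 subsets S of size 3, where X_S = 1 if the K_3 on S is monochromatic.
For a fixed S, the K_3 on S has C(3, 2) = 3 edges. P[all 3 edges red] = (1/2)^3, and likewise for blue, so P[monochromatic] = 2·(1/2)^3 = 2^{1 − 3} = 1/4.
By linearity: E[X] = C(51, 3) · 2^{1 − 3} = 20825 · 1/4 = 20825/4.
Numerically: E[X] ≈ 5206.25000.

E[X] = C(51,3)·2^(1−C(3,2)) = 20825/4 ≈ 5206.25000.


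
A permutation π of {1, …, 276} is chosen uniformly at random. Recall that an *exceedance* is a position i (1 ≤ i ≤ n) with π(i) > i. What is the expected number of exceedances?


Write X = Σ_{i=1}^{276} X_i, where X_i = 1_{π(i) > i}.
For each fixed i, π(i) is uniform over {1, …, 276} (marginal of a uniform permutation), so P[π(i) > i] = (n − i)/n. Summing: Σ_{i=1}^{276} (n − i)/n = (0 + 1 + … + 275)/276 = 276(276 − 1)/(2·276) = (276 − 1)/2.
Hence E[X] = Σ_{i=1}^{276} (276 − i)/276 = 275/2 ≈ 137.500.

E[X] = 275/2 = 137.500.


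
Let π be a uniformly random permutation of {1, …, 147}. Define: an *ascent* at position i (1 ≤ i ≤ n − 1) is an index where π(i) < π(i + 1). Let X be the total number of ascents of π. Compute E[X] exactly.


Write X = Σ X_I over i = 1, …, 146, with X_I the indicator of one ascent.
There are 146 indicators.
For each fixed i, the pair (π(i), π(i+1)) is a uniformly random ordered pair of distinct values from {1, …, 147}; by symmetry P[π(i) < π(i+1)] = 1/2.
By linearity: E[X] = 146 · (1/2) = (147 − 1) · (1/2) = 73 ≈ 73.000.

E[X] = 73 = 73.000.


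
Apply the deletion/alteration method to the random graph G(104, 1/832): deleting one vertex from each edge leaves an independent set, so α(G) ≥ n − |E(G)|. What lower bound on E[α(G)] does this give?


E[|E(G)|] = C(104, 2)·p = 5356 · (1/832) = 103/16.
E[α(G)] ≥ n − E[|E(G)|] = 104 − 103/16 = 1561/16.
Numerically: ≈ 97.56250.
(This is only a lower bound; the true E[α(G)] may be larger.)

E[α(G)] ≥ 1561/16 ≈ 97.56250.


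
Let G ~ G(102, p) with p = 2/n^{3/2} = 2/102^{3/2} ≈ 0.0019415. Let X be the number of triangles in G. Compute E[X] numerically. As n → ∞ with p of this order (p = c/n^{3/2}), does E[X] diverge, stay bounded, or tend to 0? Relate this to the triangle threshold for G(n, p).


Number of potential triangles: C(102, 3) = 171700.
Each occurs with probability p³ ≈ (0.0019415)³ ≈ 7.3179462e-09.
By linearity: E[X] = C(102, 3)·p³ ≈ 171700 · 7.3179462e-09 ≈ 0.00126.
Since α = 3/2 > 1, p = c/n^{3/2} = o(1/n) is below the triangle threshold p ~ 1/n. Asymptotically E[X] ~ (c³/6)·n^{3(1−α)} = (2³/6)·n^{-1.5} → 0, so by Markov's inequality G has no triangles w.h.p.

E[X] ≈ 0.00126; in regime p = Θ(1/n^{3/2}) E[X] tends to 0 (below the triangle threshold p ~ 1/n).


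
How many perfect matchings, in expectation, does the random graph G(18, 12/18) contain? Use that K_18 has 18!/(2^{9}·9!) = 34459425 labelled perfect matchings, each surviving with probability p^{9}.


K_18 has 18!/(2^{9}·9!) = 34459425 labelled perfect matchings.
For each such perfect matching H, let X_H = 1 if all 9 edges of H are present in G. Then P[X_H = 1] = p^{9} = (2/3)^{9} = 512/19683.
By linearity of expectation: E[X] = Σ_H E[X_H] = 34459425 · p^{9} = 34459425 · 512/19683 = 217817600/243.
Numerically: E[X] ≈ 896369.

E[X] = 34459425 · (2/3)^{9} = 217817600/243 ≈ 896369.


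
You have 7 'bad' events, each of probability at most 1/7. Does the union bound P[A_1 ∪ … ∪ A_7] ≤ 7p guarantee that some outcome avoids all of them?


Union bound: P[∪_{i=1}^{7} A_i] ≤ Σ_i P[A_i] ≤ 7·p = 7·(1/7) = 1.
Numerically: 1 ≈ 1.000.
Is 1 < 1? NO.
Since the bound 1 is ≥ 1, the union bound is uninformative here; it does NOT by itself certify existence.

7·p = 1 ≈ 1.000; existence NOT certified by the union bound.


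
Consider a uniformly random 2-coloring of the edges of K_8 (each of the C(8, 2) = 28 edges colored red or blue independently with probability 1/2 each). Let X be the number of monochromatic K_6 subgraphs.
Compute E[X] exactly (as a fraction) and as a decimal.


Let X = Σ_S X_S over the C(8, 6) = 28 subsets S of size 6, where X_S = 1 if the K_6 on S is monochromatic.
For a fixed S, the K_6 on S has C(6, 2) = 15 edges. P[all 15 edges red] = (1/2)^15, and likewise for blue, so P[monochromatic] = 2·(1/2)^15 = 2^{1 − 15} = 1/16384.
By linearity: E[X] = C(8, 6) · 2^{1 − 15} = 28 · 1/16384 = 7/4096.
Numerically: E[X] ≈ 0.001709.

E[X] = C(8,6)·2^(1−C(6,2)) = 7/4096 ≈ 0.001709.


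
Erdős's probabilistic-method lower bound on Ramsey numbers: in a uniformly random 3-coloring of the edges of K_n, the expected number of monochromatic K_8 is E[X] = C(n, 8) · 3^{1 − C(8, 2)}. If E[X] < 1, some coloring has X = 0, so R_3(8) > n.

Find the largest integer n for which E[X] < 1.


We need C(n, 8) · 3^{1 − 28} < 1, i.e. C(n, 8) < 3^{28 − 1} = 7625597484987.
Check values of n near the boundary:
  n = 153: C(153, 8) = 6183023199255; 6183023199255 < 7625597484987? YES
  n = 154: C(154, 8) = 6521818990995; 6521818990995 < 7625597484987? YES
  n = 155: C(155, 8) = 6876747915675; 6876747915675 < 7625597484987? YES
  n = 156: C(156, 8) = 7248464019225; 7248464019225 < 7625597484987? YES
  n = 157: C(157, 8) = 7637643295425; 7637643295425 < 7625597484987? NO
  n = 158: C(158, 8) = 8044984271181; 8044984271181 < 7625597484987? NO
  n = 159: C(159, 8) = 8471208603429; 8471208603429 < 7625597484987? NO
The largest n with C(n, 8) < 7625597484987 is n = 156 (where E[X] = 805384891025/847288609443 ≈ 0.95054). Hence R_3(8) > 156, i.e. R_3(8) ≥ 157.

Largest n = 156; hence R_3(8) > 156.


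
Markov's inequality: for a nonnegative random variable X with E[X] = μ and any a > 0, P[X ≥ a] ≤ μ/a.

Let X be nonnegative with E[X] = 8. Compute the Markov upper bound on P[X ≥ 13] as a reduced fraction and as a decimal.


μ = E[X] = 8, a = 13.
Markov: P[X ≥ 13] ≤ μ/a = (8)/13 = 8/13.
Numerically: ≈ 0.615385.
(Since a = 13 > μ = 8.000000, the bound 8/13 is < 1 and informative.)

P[X ≥ 13] ≤ 8/13 ≈ 0.615385.


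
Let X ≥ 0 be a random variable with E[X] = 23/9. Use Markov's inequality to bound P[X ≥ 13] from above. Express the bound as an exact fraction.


μ = E[X] = 23/9, a = 13.
Markov: P[X ≥ 13] ≤ μ/a = (23/9)/13 = 23/117.
Numerically: ≈ 0.197.
(Since a = 13 > μ = 2.556, the bound 23/117 is < 1 and informative.)

P[X ≥ 13] ≤ 23/117 ≈ 0.197.


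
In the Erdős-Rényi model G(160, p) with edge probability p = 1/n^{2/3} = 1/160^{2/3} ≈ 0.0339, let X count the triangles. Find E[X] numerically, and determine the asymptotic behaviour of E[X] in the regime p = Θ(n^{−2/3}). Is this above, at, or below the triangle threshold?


Number of potential triangles: C(160, 3) = 669920.
Each occurs with probability p³ ≈ (0.0339)³ ≈ 3.90625e-05.
By linearity: E[X] = C(160, 3)·p³ ≈ 669920 · 3.90625e-05 ≈ 26.169.
Since α = 2/3 < 1, p = c/n^{2/3} ≫ 1/n is above the triangle threshold p ~ 1/n. Asymptotically E[X] ~ (c³/6)·n^{3(1−α)} = (1³/6)·n^{1} → ∞; triangles are abundant w.h.p.

E[X] ≈ 26.169; in regime p = Θ(1/n^{2/3}) E[X] diverges (above the triangle threshold p ~ 1/n).


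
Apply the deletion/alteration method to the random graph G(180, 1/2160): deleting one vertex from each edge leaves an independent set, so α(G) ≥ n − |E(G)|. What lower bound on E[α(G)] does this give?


E[|E(G)|] = C(180, 2)·p = 16110 · (1/2160) = 179/24.
E[α(G)] ≥ n − E[|E(G)|] = 180 − 179/24 = 4141/24.
Numerically: ≈ 172.5417.
(This is only a lower bound; the true E[α(G)] may be larger.)

E[α(G)] ≥ 4141/24 ≈ 172.5417.


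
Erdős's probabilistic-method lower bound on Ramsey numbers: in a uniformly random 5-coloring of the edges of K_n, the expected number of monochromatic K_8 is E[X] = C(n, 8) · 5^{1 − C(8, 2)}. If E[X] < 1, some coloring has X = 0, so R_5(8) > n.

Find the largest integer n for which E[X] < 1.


We need C(n, 8) · 5^{1 − 28} < 1, i.e. C(n, 8) < 5^{28 − 1} = 7450580596923828125.
Check values of n near the boundary:
  n = 862: C(862, 8) = 7317951015318931845; 7317951015318931845 < 7450580596923828125? YES
  n = 863: C(863, 8) = 7386423071602617757; 7386423071602617757 < 7450580596923828125? YES
  n = 864: C(864, 8) = 7455455062926006708; 7455455062926006708 < 7450580596923828125? NO
  n = 865: C(865, 8) = 7525050909487743060; 7525050909487743060 < 7450580596923828125? NO
  n = 866: C(866, 8) = 7595214554331451620; 7595214554331451620 < 7450580596923828125? NO
The largest n with C(n, 8) < 7450580596923828125 is n = 863 (where E[X] = 7386423071602617757/7450580596923828125 ≈ 0.991389). Hence R_5(8) > 863, i.e. R_5(8) ≥ 864.

Largest n = 863; hence R_5(8) > 863.


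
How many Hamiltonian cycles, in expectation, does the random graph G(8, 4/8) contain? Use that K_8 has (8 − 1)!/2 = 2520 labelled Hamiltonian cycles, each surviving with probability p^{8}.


K_8 has (8 − 1)!/2 = 2520 labelled Hamiltonian cycles.
For each such Hamiltonian cycle H, let X_H = 1 if all 8 edges of H are present in G. Then P[X_H = 1] = p^{8} = (1/2)^{8} = 1/256.
By linearity of expectation: E[X] = Σ_H E[X_H] = 2520 · p^{8} = 2520 · 1/256 = 315/32.
Numerically: E[X] ≈ 9.8438.

E[X] = 2520 · (1/2)^{8} = 315/32 ≈ 9.8438.


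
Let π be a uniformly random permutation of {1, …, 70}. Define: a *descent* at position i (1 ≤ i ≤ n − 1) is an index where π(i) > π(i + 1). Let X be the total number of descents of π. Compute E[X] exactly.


Write X = Σ X_I over i = 1, …, 69, with X_I the indicator of one descent.
There are 69 indicators.
For each fixed i, the pair (π(i), π(i+1)) is a uniformly random ordered pair of distinct values from {1, …, 70}; by symmetry P[π(i) > π(i+1)] = 1/2.
By linearity: E[X] = 69 · (1/2) = (70 − 1) · (1/2) = 69/2 ≈ 34.500000.

E[X] = 69/2 = 34.500000.


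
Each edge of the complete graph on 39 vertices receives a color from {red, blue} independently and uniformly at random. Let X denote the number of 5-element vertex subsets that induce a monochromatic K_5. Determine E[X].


Let X = Σ_S X_S over the C(39, 5) = 575757 subsets S of size 5, where X_S = 1 if the K_5 on S is monochromatic.
For a fixed S, the K_5 on S has C(5, 2) = 10 edges. P[all 10 edges red] = (1/2)^10, and likewise for blue, so P[monochromatic] = 2·(1/2)^10 = 2^{1 − 10} = 1/512.
Summing: E[X] = C(39, 5) · 2^{1 − 10} = 575757 · 1/512 = 575757/512.
Numerically: E[X] ≈ 1124.5254.

E[X] = C(39,5)·2^(1−C(5,2)) = 575757/512 ≈ 1124.5254.


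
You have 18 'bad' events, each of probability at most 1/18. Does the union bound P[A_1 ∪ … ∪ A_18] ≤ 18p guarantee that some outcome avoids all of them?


Union bound: P[∪_{i=1}^{18} A_i] ≤ Σ_i P[A_i] ≤ 18·p = 18·(1/18) = 1.
Numerically: 1 ≈ 1.00000.
Is 1 < 1? NO.
Since the bound 1 is ≥ 1, the union bound is uninformative here; it does NOT by itself certify existence.

18·p = 1 ≈ 1.00000; existence NOT certified by the union bound.


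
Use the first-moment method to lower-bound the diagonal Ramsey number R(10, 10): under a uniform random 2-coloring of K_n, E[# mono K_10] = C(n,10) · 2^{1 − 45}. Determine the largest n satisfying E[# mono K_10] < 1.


We need C(n, 10) · 2^{1 − 45} < 1, i.e. C(n, 10) < 2^{45 − 1} = 17592186044416.
Check values of n near the boundary:
  n = 96: C(96, 10) = 11279926456656; 11279926456656 < 17592186044416? YES
  n = 97: C(97, 10) = 12576469727536; 12576469727536 < 17592186044416? YES
  n = 98: C(98, 10) = 14005614014756; 14005614014756 < 17592186044416? YES
  n = 99: C(99, 10) = 15579278510796; 15579278510796 < 17592186044416? YES
  n = 100: C(100, 10) = 17310309456440; 17310309456440 < 17592186044416? YES
  n = 101: C(101, 10) = 19212541264840; 19212541264840 < 17592186044416? NO
  n = 102: C(102, 10) = 21300860967540; 21300860967540 < 17592186044416? NO
  n = 103: C(103, 10) = 23591276125340; 23591276125340 < 17592186044416? NO
The largest n with C(n, 10) < 17592186044416 is n = 100 (where E[X] = 2163788682055/2199023255552 ≈ 0.984). Hence R(10, 10) > 100, i.e. R(10, 10) ≥ 101.

Largest n = 100; hence R(10, 10) > 100.


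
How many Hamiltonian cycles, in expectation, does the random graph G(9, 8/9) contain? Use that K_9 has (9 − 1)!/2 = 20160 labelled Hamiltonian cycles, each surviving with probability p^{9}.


K_9 has (9 − 1)!/2 = 20160 labelled Hamiltonian cycles.
For each such Hamiltonian cycle H, let X_H = 1 if all 9 edges of H are present in G. Then P[X_H = 1] = p^{9} = (8/9)^{9} = 134217728/387420489.
By linearity: E[X] = Σ_H E[X_H] = 20160 · p^{9} = 20160 · 134217728/387420489 = 300647710720/43046721.
Numerically: E[X] ≈ 6984.22.

E[X] = 20160 · (8/9)^{9} = 300647710720/43046721 ≈ 6984.22.


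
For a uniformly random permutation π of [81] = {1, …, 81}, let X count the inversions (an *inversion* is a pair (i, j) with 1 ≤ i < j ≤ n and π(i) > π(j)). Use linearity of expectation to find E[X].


Write X = Σ X_I over the C(81, 2) = 3240 pairs i < j, with X_I the indicator of one inversion.
There are 3240 indicators.
For each fixed pair i < j, the values π(i) and π(j) are two distinct elements of {1, …, 81} in uniformly random order; by symmetry P[π(i) > π(j)] = 1/2.
By linearity: E[X] = 3240 · (1/2) = C(81, 2) · (1/2) = 3240/2 = 1620 ≈ 1620.000.

E[X] = 1620 = 1620.000.


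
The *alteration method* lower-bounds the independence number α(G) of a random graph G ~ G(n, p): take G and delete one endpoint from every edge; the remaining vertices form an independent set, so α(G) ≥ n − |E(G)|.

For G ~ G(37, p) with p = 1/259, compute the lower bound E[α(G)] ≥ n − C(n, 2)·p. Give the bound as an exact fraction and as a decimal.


E[|E(G)|] = C(37, 2)·p = 666 · (1/259) = 18/7.
E[α(G)] ≥ n − E[|E(G)|] = 37 − 18/7 = 241/7.
Numerically: ≈ 34.428571.
(This is only a lower bound; the true E[α(G)] may be larger.)

E[α(G)] ≥ 241/7 ≈ 34.428571.


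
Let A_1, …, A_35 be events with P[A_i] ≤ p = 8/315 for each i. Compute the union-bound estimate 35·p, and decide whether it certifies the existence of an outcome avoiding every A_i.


Union bound: P[∪_{i=1}^{35} A_i] ≤ Σ_i P[A_i] ≤ 35·p = 35·(8/315) = 8/9.
Numerically: 8/9 ≈ 0.8889.
Is 8/9 < 1? YES.
Since P[∪ A_i] ≤ 8/9 < 1, the complement has P[∩ A_i^c] ≥ 1 − 8/9 = 1/9 > 0, so some outcome avoids every A_i.

35·p = 8/9 ≈ 0.8889; existence CERTIFIED by the union bound.


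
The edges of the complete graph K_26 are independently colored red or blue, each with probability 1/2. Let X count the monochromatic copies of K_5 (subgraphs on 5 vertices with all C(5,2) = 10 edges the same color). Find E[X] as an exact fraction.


Let X = Σ_S X_S over the C(26, 5) = 65780 subsets S of size 5, where X_S = 1 if the K_5 on S is monochromatic.
For a fixed S, the K_5 on S has C(5, 2) = 10 edges. P[all 10 edges red] = (1/2)^10, and likewise for blue, so P[monochromatic] = 2·(1/2)^10 = 2^{1 − 10} = 1/512.
By linearity of expectation: E[X] = C(26, 5) · 2^{1 − 10} = 65780 · 1/512 = 16445/128.
Numerically: E[X] ≈ 128.4766.

E[X] = C(26,5)·2^(1−C(5,2)) = 16445/128 ≈ 128.4766.


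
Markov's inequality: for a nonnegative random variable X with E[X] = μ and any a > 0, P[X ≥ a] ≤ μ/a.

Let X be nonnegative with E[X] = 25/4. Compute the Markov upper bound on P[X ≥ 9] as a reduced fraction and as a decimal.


μ = E[X] = 25/4, a = 9.
Markov: P[X ≥ 9] ≤ μ/a = (25/4)/9 = 25/36.
Numerically: ≈ 0.694.
(Since a = 9 > μ = 6.250, the bound 25/36 is < 1 and informative.)

P[X ≥ 9] ≤ 25/36 ≈ 0.694.


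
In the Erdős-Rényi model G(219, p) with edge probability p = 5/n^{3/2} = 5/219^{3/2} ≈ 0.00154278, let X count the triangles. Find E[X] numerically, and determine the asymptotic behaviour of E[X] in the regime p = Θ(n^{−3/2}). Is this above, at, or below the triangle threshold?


Number of potential triangles: C(219, 3) = 1726669.
Each occurs with probability p³ ≈ (0.00154278)³ ≈ 3.67207461e-09.
By linearity: E[X] = C(219, 3)·p³ ≈ 1726669 · 3.67207461e-09 ≈ 0.006340.
Since α = 3/2 > 1, p = c/n^{3/2} = o(1/n) is below the triangle threshold p ~ 1/n. Asymptotically E[X] ~ (c³/6)·n^{3(1−α)} = (5³/6)·n^{-1.5} → 0, so by Markov's inequality G has no triangles w.h.p.

E[X] ≈ 0.006340; in regime p = Θ(1/n^{3/2}) E[X] tends to 0 (below the triangle threshold p ~ 1/n).


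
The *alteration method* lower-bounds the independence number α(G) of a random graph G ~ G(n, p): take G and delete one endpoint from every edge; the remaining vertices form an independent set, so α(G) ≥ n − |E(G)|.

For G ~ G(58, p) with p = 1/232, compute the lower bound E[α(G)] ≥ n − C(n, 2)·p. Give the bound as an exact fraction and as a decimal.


E[|E(G)|] = C(58, 2)·p = 1653 · (1/232) = 57/8.
E[α(G)] ≥ n − E[|E(G)|] = 58 − 57/8 = 407/8.
Numerically: ≈ 50.875.
(This is only a lower bound; the true E[α(G)] may be larger.)

E[α(G)] ≥ 407/8 ≈ 50.875.


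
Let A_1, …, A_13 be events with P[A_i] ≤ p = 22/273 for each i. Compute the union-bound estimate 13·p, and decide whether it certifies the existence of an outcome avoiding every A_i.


Union bound: P[∪_{i=1}^{13} A_i] ≤ Σ_i P[A_i] ≤ 13·p = 13·(22/273) = 22/21.
Numerically: 22/21 ≈ 1.047619.
Is 22/21 < 1? NO.
Since the bound 22/21 is ≥ 1, the union bound is uninformative here; it does NOT by itself certify existence.

13·p = 22/21 ≈ 1.047619; existence NOT certified by the union bound.


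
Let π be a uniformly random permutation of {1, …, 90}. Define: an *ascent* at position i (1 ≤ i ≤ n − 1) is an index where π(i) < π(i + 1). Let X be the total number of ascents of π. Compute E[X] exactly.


Write X = Σ X_I over i = 1, …, 89, with X_I the indicator of one ascent.
There are 89 indicators.
For each fixed i, the pair (π(i), π(i+1)) is a uniformly random ordered pair of distinct values from {1, …, 90}; by symmetry P[π(i) < π(i+1)] = 1/2.
By linearity: E[X] = 89 · (1/2) = (90 − 1) · (1/2) = 89/2 ≈ 44.500.

E[X] = 89/2 = 44.500.


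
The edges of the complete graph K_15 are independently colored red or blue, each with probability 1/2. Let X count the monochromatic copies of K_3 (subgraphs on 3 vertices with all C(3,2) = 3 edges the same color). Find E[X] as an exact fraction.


Let X = Σ_S X_S over the C(15, 3) = 455 subsets S of size 3, where X_S = 1 if the K_3 on S is monochromatic.
For a fixed S, the K_3 on S has C(3, 2) = 3 edges. P[all 3 edges red] = (1/2)^3, and likewise for blue, so P[monochromatic] = 2·(1/2)^3 = 2^{1 − 3} = 1/4.
By linearity of expectation: E[X] = C(15, 3) · 2^{1 − 3} = 455 · 1/4 = 455/4.
Numerically: E[X] ≈ 113.75000.

E[X] = C(15,3)·2^(1−C(3,2)) = 455/4 ≈ 113.75000.


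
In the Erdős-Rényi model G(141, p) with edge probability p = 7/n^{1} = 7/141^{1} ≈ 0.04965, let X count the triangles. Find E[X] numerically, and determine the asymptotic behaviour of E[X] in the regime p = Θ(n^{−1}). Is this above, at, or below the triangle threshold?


Number of potential triangles: C(141, 3) = 457310.
Each occurs with probability p³ ≈ (0.04965)³ ≈ 1.223592e-04.
By linearity: E[X] = C(141, 3)·p³ ≈ 457310 · 1.223592e-04 ≈ 55.9561.
Here α = 1, so p = 7/n is exactly at the triangle threshold p ~ 1/n. Asymptotically E[X] → c³/6 = 7³/6 = 343/6 ≈ 57.1667, a bounded constant. In this regime the triangle count is asymptotically Poisson(c³/6).

E[X] ≈ 55.9561; in regime p = Θ(1/n^{1}) E[X] stays bounded (at the triangle threshold p ~ 1/n).


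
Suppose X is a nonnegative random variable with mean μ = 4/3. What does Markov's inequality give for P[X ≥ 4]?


μ = E[X] = 4/3, a = 4.
Markov: P[X ≥ 4] ≤ μ/a = (4/3)/4 = 1/3.
Numerically: ≈ 0.3333.
(Since a = 4 > μ = 1.3333, the bound 1/3 is < 1 and informative.)

P[X ≥ 4] ≤ 1/3 ≈ 0.3333.


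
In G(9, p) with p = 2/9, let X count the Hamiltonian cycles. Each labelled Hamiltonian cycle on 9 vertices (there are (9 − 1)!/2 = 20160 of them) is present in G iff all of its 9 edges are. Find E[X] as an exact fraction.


K_9 has (9 − 1)!/2 = 20160 labelled Hamiltonian cycles.
For each such Hamiltonian cycle H, let X_H = 1 if all 9 edges of H are present in G. Then P[X_H = 1] = p^{9} = (2/9)^{9} = 512/387420489.
By linearity: E[X] = Σ_H E[X_H] = 20160 · p^{9} = 20160 · 512/387420489 = 1146880/43046721.
Numerically: E[X] ≈ 0.02664.

E[X] = 20160 · (2/9)^{9} = 1146880/43046721 ≈ 0.02664.


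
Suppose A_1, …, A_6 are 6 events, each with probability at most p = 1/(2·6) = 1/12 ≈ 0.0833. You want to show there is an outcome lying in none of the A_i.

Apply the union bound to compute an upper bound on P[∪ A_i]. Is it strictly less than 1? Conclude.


Union bound: P[∪_{i=1}^{6} A_i] ≤ Σ_i P[A_i] ≤ 6·p = 6·(1/12) = 1/2.
Numerically: 1/2 ≈ 0.5000.
Is 1/2 < 1? YES.
Since P[∪ A_i] ≤ 1/2 < 1, the complement has P[∩ A_i^c] ≥ 1 − 1/2 = 1/2 > 0, so some outcome avoids every A_i.

6·p = 1/2 ≈ 0.5000; existence CERTIFIED by the union bound.


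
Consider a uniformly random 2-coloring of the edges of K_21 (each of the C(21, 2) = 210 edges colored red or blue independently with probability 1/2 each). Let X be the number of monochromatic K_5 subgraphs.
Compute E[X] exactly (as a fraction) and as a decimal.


Let X = Σ_S X_S over the C(21, 5) = 20349 subsets S of size 5, where X_S = 1 if the K_5 on S is monochromatic.
For a fixed S, the K_5 on S has C(5, 2) = 10 edges. P[all 10 edges red] = (1/2)^10, and likewise for blue, so P[monochromatic] = 2·(1/2)^10 = 2^{1 − 10} = 1/512.
By linearity: E[X] = C(21, 5) · 2^{1 − 10} = 20349 · 1/512 = 20349/512.
Numerically: E[X] ≈ 39.744.

E[X] = C(21,5)·2^(1−C(5,2)) = 20349/512 ≈ 39.744.


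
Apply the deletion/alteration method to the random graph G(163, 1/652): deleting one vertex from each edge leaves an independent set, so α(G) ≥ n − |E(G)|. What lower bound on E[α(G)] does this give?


E[|E(G)|] = C(163, 2)·p = 13203 · (1/652) = 81/4.
E[α(G)] ≥ n − E[|E(G)|] = 163 − 81/4 = 571/4.
Numerically: ≈ 142.750000.
(This is only a lower bound; the true E[α(G)] may be larger.)

E[α(G)] ≥ 571/4 ≈ 142.750000.


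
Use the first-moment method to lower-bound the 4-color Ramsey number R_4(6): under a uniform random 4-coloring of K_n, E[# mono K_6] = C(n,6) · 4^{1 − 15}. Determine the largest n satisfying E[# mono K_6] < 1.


We need C(n, 6) · 4^{1 − 15} < 1, i.e. C(n, 6) < 4^{15 − 1} = 268435456.
Check values of n near the boundary:
  n = 72: C(72, 6) = 156238908; 156238908 < 268435456? YES
  n = 73: C(73, 6) = 170230452; 170230452 < 268435456? YES
  n = 74: C(74, 6) = 185250786; 185250786 < 268435456? YES
  n = 75: C(75, 6) = 201359550; 201359550 < 268435456? YES
  n = 76: C(76, 6) = 218618940; 218618940 < 268435456? YES
  n = 77: C(77, 6) = 237093780; 237093780 < 268435456? YES
  n = 78: C(78, 6) = 256851595; 256851595 < 268435456? YES
  n = 79: C(79, 6) = 277962685; 277962685 < 268435456? NO
  n = 80: C(80, 6) = 300500200; 300500200 < 268435456? NO
The largest n with C(n, 6) < 268435456 is n = 78 (where E[X] = 256851595/268435456 ≈ 0.95685). Hence R_4(6) > 78, i.e. R_4(6) ≥ 79.

Largest n = 78; hence R_4(6) > 78.


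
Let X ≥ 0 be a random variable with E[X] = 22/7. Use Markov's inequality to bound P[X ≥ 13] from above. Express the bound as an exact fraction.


μ = E[X] = 22/7, a = 13.
Markov: P[X ≥ 13] ≤ μ/a = (22/7)/13 = 22/91.
Numerically: ≈ 0.24176.
(Since a = 13 > μ = 3.14286, the bound 22/91 is < 1 and informative.)

P[X ≥ 13] ≤ 22/91 ≈ 0.24176.


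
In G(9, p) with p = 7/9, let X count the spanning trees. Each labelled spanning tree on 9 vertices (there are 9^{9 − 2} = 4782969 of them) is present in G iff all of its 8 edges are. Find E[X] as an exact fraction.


K_9 has 9^{9 − 2} = 4782969 labelled spanning trees.
For each such spanning tree H, let X_H = 1 if all 8 edges of H are present in G. Then P[X_H = 1] = p^{8} = (7/9)^{8} = 5764801/43046721.
Summing the indicators: E[X] = Σ_H E[X_H] = 4782969 · p^{8} = 4782969 · 5764801/43046721 = 5764801/9.
Numerically: E[X] ≈ 6.405e+05.

E[X] = 4782969 · (7/9)^{8} = 5764801/9 ≈ 6.405e+05.


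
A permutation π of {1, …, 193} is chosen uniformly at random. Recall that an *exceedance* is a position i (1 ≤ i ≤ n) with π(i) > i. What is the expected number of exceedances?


Write X = Σ_{i=1}^{193} X_i, where X_i = 1_{π(i) > i}.
For each fixed i, π(i) is uniform over {1, …, 193} (marginal of a uniform permutation), so P[π(i) > i] = (n − i)/n. Summing: Σ_{i=1}^{193} (n − i)/n = (0 + 1 + … + 192)/193 = 193(193 − 1)/(2·193) = (193 − 1)/2.
Hence E[X] = Σ_{i=1}^{193} (193 − i)/193 = 96 ≈ 96.0000.

E[X] = 96 = 96.0000.


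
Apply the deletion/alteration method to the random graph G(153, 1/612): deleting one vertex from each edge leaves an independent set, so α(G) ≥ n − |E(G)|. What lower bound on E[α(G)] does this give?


E[|E(G)|] = C(153, 2)·p = 11628 · (1/612) = 19.
E[α(G)] ≥ n − E[|E(G)|] = 153 − 19 = 134.
Numerically: ≈ 134.000.
(This is only a lower bound; the true E[α(G)] may be larger.)

E[α(G)] ≥ 134 ≈ 134.000.


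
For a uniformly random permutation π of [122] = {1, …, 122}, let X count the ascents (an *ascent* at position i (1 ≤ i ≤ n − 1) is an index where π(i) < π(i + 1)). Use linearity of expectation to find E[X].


Write X = Σ X_I over i = 1, …, 121, with X_I the indicator of one ascent.
There are 121 indicators.
For each fixed i, the pair (π(i), π(i+1)) is a uniformly random ordered pair of distinct values from {1, …, 122}; by symmetry P[π(i) < π(i+1)] = 1/2.
By linearity: E[X] = 121 · (1/2) = (122 − 1) · (1/2) = 121/2 ≈ 60.500000.

E[X] = 121/2 = 60.500000.


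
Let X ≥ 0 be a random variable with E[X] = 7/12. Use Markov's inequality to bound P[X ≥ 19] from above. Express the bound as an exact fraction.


μ = E[X] = 7/12, a = 19.
Markov: P[X ≥ 19] ≤ μ/a = (7/12)/19 = 7/228.
Numerically: ≈ 0.030702.
(Since a = 19 > μ = 0.583333, the bound 7/228 is < 1 and informative.)

P[X ≥ 19] ≤ 7/228 ≈ 0.030702.


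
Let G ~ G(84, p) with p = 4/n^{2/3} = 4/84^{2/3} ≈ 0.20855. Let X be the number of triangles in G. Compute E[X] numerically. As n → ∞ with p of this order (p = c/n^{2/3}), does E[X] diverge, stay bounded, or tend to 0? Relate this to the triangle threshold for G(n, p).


Number of potential triangles: C(84, 3) = 95284.
Each occurs with probability p³ ≈ (0.20855)³ ≈ 9.0702948e-03.
By linearity: E[X] = C(84, 3)·p³ ≈ 95284 · 9.0702948e-03 ≈ 864.25397.
Since α = 2/3 < 1, p = c/n^{2/3} ≫ 1/n is above the triangle threshold p ~ 1/n. Asymptotically E[X] ~ (c³/6)·n^{3(1−α)} = (4³/6)·n^{1} → ∞; triangles are abundant w.h.p.

E[X] ≈ 864.25397; in regime p = Θ(1/n^{2/3}) E[X] diverges (above the triangle threshold p ~ 1/n).
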